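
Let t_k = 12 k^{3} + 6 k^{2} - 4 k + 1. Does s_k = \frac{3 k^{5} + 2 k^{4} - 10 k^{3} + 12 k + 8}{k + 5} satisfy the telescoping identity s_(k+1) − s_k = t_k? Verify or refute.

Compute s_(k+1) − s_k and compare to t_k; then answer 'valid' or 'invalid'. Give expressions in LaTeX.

Invalid: residual \frac{3 \left(- 9 k^{4} - 70 k^{3} - 28 k^{2} + 23 k - 1\right)}{k^{2} + 11 k + 30} ≠ 0.

s_(k+1) = (12*k + 3*(k + 1)**5 + 2*(k + 1)**4 - 10*(k + 1)**3 + 20)/(k + 6)
s_(k+1) − s_k = (12*k**5 + 111*k**4 + 212*k**3 + 53*k**2 - 40*k + 27)/(k**2 + 11*k + 30)
(s_(k+1) − s_k) − t_k = 3*(-9*k**4 - 70*k**3 - 28*k**2 + 23*k - 1)/(k**2 + 11*k + 30)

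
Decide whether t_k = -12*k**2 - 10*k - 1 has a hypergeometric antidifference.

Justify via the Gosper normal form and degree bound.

Yes. s_k = k*(-4*k**2 + k + 2).

t_(k+1)/t_k = (12*k**2 + 34*k + 23)/(12*k**2 + 10*k + 1).
So A=1 and B=1, with C=k**2 + 5*k/6 + 1/12.
Key eq: (1)·f(k+1) = (1)·f(k) + (k**2 + 5*k/6 + 1/12).
Degrees (0,0,2) ⇒ d ≤ 3.
Solving with deg f ≤ 3: f(k) = k*(4*k**2 - k - 2)/12.
Certificate R = B(k−1)f/C = k*(4*k**2 - k - 2)/(12*k**2 + 10*k + 1) gives s_k = k*(-4*k**2 + k + 2).
s_(k+1) − s_k = -12*k**2 - 10*k - 1 = t_k.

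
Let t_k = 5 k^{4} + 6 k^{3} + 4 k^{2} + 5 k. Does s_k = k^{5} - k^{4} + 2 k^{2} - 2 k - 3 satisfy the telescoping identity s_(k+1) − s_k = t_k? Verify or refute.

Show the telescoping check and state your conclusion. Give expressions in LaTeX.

s_(k+1) = -2*k + (k + 1)**5 - (k + 1)**4 + 2*(k + 1)**2 - 5
s_(k+1) − s_k = k*(5*k**3 + 6*k**2 + 4*k + 5)
(s_(k+1) − s_k) − t_k = 0

valid (s_(k+1) − s_k reduces to t_k)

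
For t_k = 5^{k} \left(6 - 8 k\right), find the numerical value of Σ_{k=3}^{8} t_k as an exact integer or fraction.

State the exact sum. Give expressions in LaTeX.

Σ = -27343500

t_(k+1)/t_k = 5*(4*k + 1)/(4*k - 3).
So A=5 and B=1, with C=k - 3/4.
Need (5)·f(k+1) − (1)·f(k) = k - 3/4.
From deg A=0, deg B=0, deg C=1: d=1.
Match coefficients ⇒ f(k) = (k - 2)/4.
Get s_k = R·t_k = 2*5**k*(2 - k) with R(k) = B(k−1)f(k)/C(k) = (k - 2)/(4*k - 3).
Δs = 5**k*(6 - 8*k), as required.
Sum = s_(9) − s_(3); s_(9) = -27343750, s_(3) = -250 ⇒ -27343500.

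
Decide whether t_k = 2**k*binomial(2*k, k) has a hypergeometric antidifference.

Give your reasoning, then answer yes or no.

No — negative degree bound, so no certificate f.

Compute t_(k+1)/t_k: get 4*(2*k + 1)/(k + 1).
Factor: A=8*k + 4; B=k + 1; C=1.
Set up (8*k + 4)·f(k+1) − (k)·f(k) − (1) = 0.
Bound: deg f ≤ -1.
d = -1 < 0 ⇒ no nonzero polynomial f; not summable.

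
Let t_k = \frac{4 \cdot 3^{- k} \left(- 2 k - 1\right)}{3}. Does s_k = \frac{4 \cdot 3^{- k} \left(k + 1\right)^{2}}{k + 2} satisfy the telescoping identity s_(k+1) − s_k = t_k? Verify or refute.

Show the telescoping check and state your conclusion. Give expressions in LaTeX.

s_(k+1) = 4*(k + 2)**2/(3*3**k*(k + 3))
s_(k+1) − s_k = 4*(-3*(k + 1)**2*(k + 3) + (k + 2)**3)/(3*3**k*(k + 2)*(k + 3))
(s_(k+1) − s_k) − t_k = 4*(2*k**2 + 8*k + 5)/(3*3**k*(k**2 + 5*k + 6))

Invalid: residual \frac{4 \cdot 3^{- k} \left(2 k^{2} + 8 k + 5\right)}{3 \left(k^{2} + 5 k + 6\right)} ≠ 0.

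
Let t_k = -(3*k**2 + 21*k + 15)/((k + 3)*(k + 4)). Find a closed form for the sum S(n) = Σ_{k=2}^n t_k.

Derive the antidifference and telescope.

Compute t_(k+1)/t_k: get (k + 3)*(7*k + (k + 1)**2 + 12)/((k + 5)*(k**2 + 7*k + 5)).
A = k + 3, B = k + 5, C = k**2 + 7*k + 5.
Solve (k + 3)·f(k+1) − (k + 4)·f(k) = k**2 + 7*k + 5.
Bound: deg f ≤ 2.
A polynomial solution: f(k) = k*(3*k + 2)/3.
So s_k = (B(k−1)f/C)·t_k = (k*(k + 4)*(3*k + 2)/(3*(k**2 + 7*k + 5)))·t_k = -k*(3*k + 2)/(k + 3).
Verify: 3*(-k**2 - 7*k - 5)/(k**2 + 7*k + 12) matches t_k.
Σ_(k=2)^n t_k = s_(n+1) − s_(2) = ((-3*n**2 - 8*n - 5)/(n + 4)) − (-16/5), i.e. 3*(-5*n**2 - 8*n + 13)/(5*(n + 4)).

S(n) = 3*(-5*n**2 - 8*n + 13)/(5*(n + 4))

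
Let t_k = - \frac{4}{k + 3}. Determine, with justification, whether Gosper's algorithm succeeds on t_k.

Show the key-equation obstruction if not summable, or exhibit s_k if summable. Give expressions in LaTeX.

No; the coefficient equations for f are inconsistent.

The ratio is (k + 3)/(k + 4).
So A=k + 3 and B=k + 4, with C=1.
Need (k + 3)·f(k+1) − (k + 3)·f(k) = 1.
deg f ≤ 0 (via 1,1,0).
f = c0 ⇒ A·f(k+1) − B(k−1)·f(k) − C = -1. The system {-1 = 0} is inconsistent; no antidifference.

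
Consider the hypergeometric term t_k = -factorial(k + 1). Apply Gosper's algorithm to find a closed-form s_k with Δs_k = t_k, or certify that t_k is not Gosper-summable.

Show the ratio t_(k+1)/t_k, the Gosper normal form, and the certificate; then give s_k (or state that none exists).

not Gosper-summable; s_k does not exist

Step 1: r(k) = k + 2.
So A=k + 2 and B=1, with C=1.
Need (k + 2)·f(k+1) − (1)·f(k) = 1.
Degrees (1,0,0) ⇒ d ≤ -1.
Negative degree bound (-1): no f exists, t_k not Gosper-summable.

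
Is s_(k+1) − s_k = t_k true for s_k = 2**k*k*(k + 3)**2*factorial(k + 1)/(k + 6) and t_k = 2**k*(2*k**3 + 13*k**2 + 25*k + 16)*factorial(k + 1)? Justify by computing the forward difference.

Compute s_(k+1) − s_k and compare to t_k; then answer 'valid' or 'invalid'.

s_(k+1) = 2**(k + 1)*(k + 1)*(k + 4)**2*factorial(k + 2)/(k + 7)
s_(k+1) − s_k = 2**k*(2*k**5 + 33*k**4 + 203*k**3 + 581*k**2 + 769*k + 384)*factorial(k + 1)/((k + 6)*(k + 7))
(s_(k+1) − s_k) − t_k = -3*2**k*(2*k**4 + 25*k**3 + 102*k**2 + 163*k + 96)*factorial(k + 1)/((k + 6)*(k + 7))

Invalid: residual -3*2**k*(2*k**4 + 25*k**3 + 102*k**2 + 163*k + 96)*factorial(k + 1)/((k + 6)*(k + 7)) ≠ 0.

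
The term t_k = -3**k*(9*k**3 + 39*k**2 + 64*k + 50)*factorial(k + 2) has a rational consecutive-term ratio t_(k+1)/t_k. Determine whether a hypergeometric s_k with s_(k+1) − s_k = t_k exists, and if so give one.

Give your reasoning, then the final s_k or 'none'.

r(k) = 3*(9*k**4 + 93*k**3 + 367*k**2 + 669*k + 486)/(9*k**3 + 39*k**2 + 64*k + 50) after simplifying.
Factor: A=3*k + 9; B=1; C=k**3 + 13*k**2/3 + 64*k/9 + 50/9.
Key eq: (3*k + 9)·f(k+1) = (1)·f(k) + (k**3 + 13*k**2/3 + 64*k/9 + 50/9).
Degrees (1,0,3) ⇒ d ≤ 2.
A polynomial solution: f(k) = (3*k**2 - k + 4)/9.
R(k) = B(k−1)·f(k)/C(k) = (3*k**2 - k + 4)/(9*k**3 + 39*k**2 + 64*k + 50); s_k = R·t_k = -3**k*(3*k**2 - k + 4)*factorial(k + 2).
s_(k+1) − s_k = -3**k*(9*k**3 + 39*k**2 + 64*k + 50)*factorial(k + 2) = t_k.

s_k = -3**k*(3*k**2 - k + 4)*factorial(k + 2)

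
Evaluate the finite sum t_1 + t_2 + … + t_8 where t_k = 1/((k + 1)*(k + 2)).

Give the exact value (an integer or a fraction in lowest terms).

r(k) = (k + 1)/(k + 3) after simplifying.
So A=k + 1 and B=k + 3, with C=1.
Solve (k + 1)·f(k+1) − (k + 2)·f(k) = 1.
d = 1 from the (1,1,0) case.
A polynomial solution: f(k) = k.
R(k) = B(k−1)·f(k)/C(k) = k*(k + 2); s_k = R·t_k = k/(k + 1).
Δs = 1/(k**2 + 3*k + 2), as required.
Telescoping: Σ = s_(9) − s_(1) = 9/10 − (1/2) = 2/5.

Σ = 2/5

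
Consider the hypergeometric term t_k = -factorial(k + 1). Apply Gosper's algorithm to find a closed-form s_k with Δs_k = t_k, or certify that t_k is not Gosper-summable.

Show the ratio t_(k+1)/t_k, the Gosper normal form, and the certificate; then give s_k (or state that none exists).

Step 1: r(k) = k + 2.
Factor: A=k + 2; B=1; C=1.
Set up (k + 2)·f(k+1) − (1)·f(k) − (1) = 0.
From deg A=1, deg B=0, deg C=0: d=-1.
d = -1 < 0 ⇒ no nonzero polynomial f; not summable.

not Gosper-summable; s_k does not exist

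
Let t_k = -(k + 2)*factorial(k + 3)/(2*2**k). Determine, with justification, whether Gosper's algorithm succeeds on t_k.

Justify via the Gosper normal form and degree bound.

Compute t_(k+1)/t_k: get (k + 3)*(k + 4)/(2*(k + 2)).
Take A(k)=k/2 + 2, B(k)=1, C(k)=k + 2.
Need (k/2 + 2)·f(k+1) − (1)·f(k) = k + 2.
Degrees (1,0,1) ⇒ d ≤ 0.
Solving with deg f ≤ 0: f(k) = 2.
So s_k = (B(k−1)f/C)·t_k = (2/(k + 2))·t_k = -factorial(k + 3)/2**k.
Verify: -(k + 2)*factorial(k + 3)/(2*2**k) matches t_k.

Yes. s_k = -factorial(k + 3)/2**k.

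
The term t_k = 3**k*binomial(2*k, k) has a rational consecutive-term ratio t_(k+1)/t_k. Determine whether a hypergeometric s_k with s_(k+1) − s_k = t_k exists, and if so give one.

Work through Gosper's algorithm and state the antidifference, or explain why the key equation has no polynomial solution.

r(k) = 6*(2*k + 1)/(k + 1) after simplifying.
A = 12*k + 6, B = k + 1, C = 1.
Need (12*k + 6)·f(k+1) − (k)·f(k) = 1.
From deg A=1, deg B=1, deg C=0: d=-1.
Bound -1 < 0, so the key equation has no polynomial solution.

none (Gosper's algorithm certifies no s_k)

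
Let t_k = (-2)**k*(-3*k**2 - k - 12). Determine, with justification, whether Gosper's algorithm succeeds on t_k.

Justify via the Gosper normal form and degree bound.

Yes. s_k = (-2)**k*(k**2 - k + 4).

Ratio r(k) = 2*(-3*k**2 - 7*k - 16)/(3*k**2 + k + 12).
Take A(k)=-2, B(k)=1, C(k)=k**2 + k/3 + 4.
f must satisfy (-2)·f(k+1) − (1)·f(k) = k**2 + k/3 + 4.
d = 2 from the (0,0,2) case.
Coefficient equations give f(k) = -(k**2 - k + 4)/3.
R(k) = B(k−1)·f(k)/C(k) = -(k**2 - k + 4)/(3*k**2 + k + 12); s_k = R·t_k = (-2)**k*(k**2 - k + 4).
Check: Δs_k = (-2)**k*(-3*k**2 - k - 12). ✓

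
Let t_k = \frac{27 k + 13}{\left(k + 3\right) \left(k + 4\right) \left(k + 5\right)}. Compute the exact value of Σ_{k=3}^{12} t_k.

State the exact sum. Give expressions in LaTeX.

The ratio is (k + 3)*(27*k + 40)/((k + 6)*(27*k + 13)).
Factor: A=k + 3; B=k + 6; C=k + 13/27.
f must satisfy (k + 3)·f(k+1) − (k + 5)·f(k) = k + 13/27.
d = 2 from the (1,1,1) case.
Match coefficients ⇒ f(k) = k*(47*k + 5)/324.
R(k) = B(k−1)·f(k)/C(k) = k*(k + 5)*(47*k + 5)/(12*(27*k + 13)); s_k = R·t_k = k*(47*k + 5)/(12*(k + 3)*(k + 4)).
Δs = (27*k + 13)/(k**3 + 12*k**2 + 47*k + 60), as required.
Telescoping: Σ = s_(13) − s_(3) = 1001/408 − (73/84) = 4525/2856.

Σ = 4525/2856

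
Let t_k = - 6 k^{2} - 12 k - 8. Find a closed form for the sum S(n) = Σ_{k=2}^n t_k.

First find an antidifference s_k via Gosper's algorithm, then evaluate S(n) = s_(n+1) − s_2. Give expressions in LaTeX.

Ratio r(k) = (3*k**2 + 12*k + 13)/(3*k**2 + 6*k + 4).
So A=1 and B=1, with C=k**2 + 2*k + 4/3.
f must satisfy (1)·f(k+1) − (1)·f(k) = k**2 + 2*k + 4/3.
Degrees (0,0,2) ⇒ d ≤ 3.
Solve for f: f(k) = k*(2*k**2 + 3*k + 3)/6 (degree 3 ≤ 3).
Get s_k = R·t_k = k*(-2*k**2 - 3*k - 3) with R(k) = B(k−1)f(k)/C(k) = k*(2*k**2 + 3*k + 3)/(2*(3*k**2 + 6*k + 4)).
Check: Δs_k = -6*k**2 - 12*k - 8. ✓
Evaluate: s_(n+1) = -2*n**3 - 9*n**2 - 15*n - 8; subtract s_(2) = -34 ⇒ S(n) = -2*n**3 - 9*n**2 - 15*n + 26.

S(n) = - 2 n^{3} - 9 n^{2} - 15 n + 26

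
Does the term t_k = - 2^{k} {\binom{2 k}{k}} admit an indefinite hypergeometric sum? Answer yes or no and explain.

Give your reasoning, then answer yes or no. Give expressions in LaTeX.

No. Not Gosper-summable.

Step 1: r(k) = 4*(2*k + 1)/(k + 1).
A = 8*k + 4, B = k + 1, C = 1.
Key eq: (8*k + 4)·f(k+1) = (k)·f(k) + (1).
Degrees (1,1,0) ⇒ d ≤ -1.
Bound -1 < 0, so the key equation has no polynomial solution.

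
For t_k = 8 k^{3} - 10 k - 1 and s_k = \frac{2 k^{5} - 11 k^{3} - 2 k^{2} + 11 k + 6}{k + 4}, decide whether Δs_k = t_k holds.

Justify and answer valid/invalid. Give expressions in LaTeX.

s_(k+1) = (11*k + 2*(k + 1)**5 - 11*(k + 1)**3 - 2*(k + 1)**2 + 17)/(k + 5)
s_(k+1) − s_k = (8*k**5 + 60*k**4 + 78*k**3 - 77*k**2 - 119*k - 6)/(k**2 + 9*k + 20)
(s_(k+1) − s_k) − t_k = 2*(-6*k**4 - 36*k**3 + 7*k**2 + 45*k + 7)/(k**2 + 9*k + 20)

Invalid: residual \frac{2 \left(- 6 k^{4} - 36 k^{3} + 7 k^{2} + 45 k + 7\right)}{k^{2} + 9 k + 20} ≠ 0.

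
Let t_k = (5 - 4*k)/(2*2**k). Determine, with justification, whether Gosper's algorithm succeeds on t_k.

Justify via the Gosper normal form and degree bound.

Ratio r(k) = (4*k - 1)/(2*(4*k - 5)).
A = 1/2, B = 1, C = k - 5/4.
Solve (1/2)·f(k+1) − (1)·f(k) = k - 5/4.
Bound: deg f ≤ 1.
Match coefficients ⇒ f(k) = -(4*k - 1)/2.
Certificate R = B(k−1)f/C = -2*(4*k - 1)/(4*k - 5) gives s_k = (4*k - 1)/2**k.
Verify: (5 - 4*k)/(2*2**k) matches t_k.

Yes. s_k = (4*k - 1)/2**k.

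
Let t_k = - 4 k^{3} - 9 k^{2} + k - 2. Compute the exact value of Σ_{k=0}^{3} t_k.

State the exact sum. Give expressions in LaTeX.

Σ = -272

Ratio r(k) = (4*k**3 + 21*k**2 + 29*k + 14)/(4*k**3 + 9*k**2 - k + 2).
Normal form (A,B,C) = (1, 1, k**3 + 9*k**2/4 - k/4 + 1/2).
Need (1)·f(k+1) − (1)·f(k) = k**3 + 9*k**2/4 - k/4 + 1/2.
From deg A=0, deg B=0, deg C=3: d=4.
Match coefficients ⇒ f(k) = k*(k**3 + k**2 - 4*k + 4)/4.
So s_k = (B(k−1)f/C)·t_k = (k*(k**3 + k**2 - 4*k + 4)/(4*k**3 + 9*k**2 - k + 2))·t_k = k*(-k**3 - k**2 + 4*k - 4).
s_(k+1) − s_k = -4*k**3 - 9*k**2 + k - 2 = t_k.
Σ_(k=0)^(3) t_k = s_(4) − s_(0) = -272 − (0) = -272.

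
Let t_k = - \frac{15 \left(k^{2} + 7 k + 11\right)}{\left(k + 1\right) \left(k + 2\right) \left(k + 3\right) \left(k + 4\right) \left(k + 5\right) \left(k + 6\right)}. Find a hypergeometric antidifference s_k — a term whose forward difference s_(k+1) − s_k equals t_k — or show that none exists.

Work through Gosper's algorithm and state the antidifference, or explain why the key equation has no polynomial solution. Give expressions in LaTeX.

s_k = \frac{k \left(- k^{2} - 9 k - 23\right)}{3 \left(k^{3} + 9 k^{2} + 23 k + 15\right)}

t_(k+1)/t_k = (k + 1)*(7*k + (k + 1)**2 + 18)/((k + 7)*(k**2 + 7*k + 11)).
So A=k + 1 and B=k + 7, with C=k**2 + 7*k + 11.
Key eq: (k + 1)·f(k+1) = (k + 6)·f(k) + (k**2 + 7*k + 11).
deg f ≤ 5 (via 1,1,2).
Coefficient equations give f(k) = k*(k + 2)*(k + 4)*(k**2 + 9*k + 23)/45.
So s_k = (B(k−1)f/C)·t_k = (k*(k + 2)*(k + 4)*(k + 6)*(k**2 + 9*k + 23)/(45*(k**2 + 7*k + 11)))·t_k = k*(-k**2 - 9*k - 23)/(3*(k**3 + 9*k**2 + 23*k + 15)).
Verify: 15*(-k**2 - 7*k - 11)/(k**6 + 21*k**5 + 175*k**4 + 735*k**3 + 1624*k**2 + 1764*k + 720) matches t_k.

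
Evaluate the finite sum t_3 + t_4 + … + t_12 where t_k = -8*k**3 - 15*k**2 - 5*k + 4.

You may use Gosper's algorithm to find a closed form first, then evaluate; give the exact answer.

Σ = -58610

r(k) = (8*k**3 + 39*k**2 + 59*k + 24)/(8*k**3 + 15*k**2 + 5*k - 4) after simplifying.
So A=1 and B=1, with C=k**3 + 15*k**2/8 + 5*k/8 - 1/2.
Key eq: (1)·f(k+1) = (1)·f(k) + (k**3 + 15*k**2/8 + 5*k/8 - 1/2).
deg f ≤ 4 (via 0,0,3).
A polynomial solution: f(k) = k*(2*k**3 + k**2 - 3*k - 4)/8.
Then R = B(k−1)f/C = k*(2*k**3 + k**2 - 3*k - 4)/(8*k**3 + 15*k**2 + 5*k - 4), so s_k = R(k)·t_k = k*(-2*k**3 - k**2 + 3*k + 4).
Verify: -8*k**3 - 15*k**2 - 5*k + 4 matches t_k.
Sum = s_(13) − s_(3); s_(13) = -58760, s_(3) = -150 ⇒ -58610.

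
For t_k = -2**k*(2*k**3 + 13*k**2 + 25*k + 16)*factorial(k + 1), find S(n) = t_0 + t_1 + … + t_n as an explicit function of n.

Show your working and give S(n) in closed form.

Ratio r(k) = 2*(2*k**4 + 23*k**3 + 95*k**2 + 170*k + 112)/(2*k**3 + 13*k**2 + 25*k + 16).
Take A(k)=2*k + 4, B(k)=1, C(k)=k**3 + 13*k**2/2 + 25*k/2 + 8.
Set up (2*k + 4)·f(k+1) − (1)·f(k) − (k**3 + 13*k**2/2 + 25*k/2 + 8) = 0.
Degrees (1,0,3) ⇒ d ≤ 2.
Solving with deg f ≤ 2: f(k) = k*(k + 3)/2.
Certificate R = B(k−1)f/C = k*(k + 3)/(2*k**3 + 13*k**2 + 25*k + 16) gives s_k = -2**k*k*(k + 3)*factorial(k + 1).
Check: Δs_k = -2**k*(2*k**3 + 13*k**2 + 25*k + 16)*factorial(k + 1). ✓
Telescope: S(n) = s_(n+1) − s_(0) = -2**(n + 1)*(n + 1)*(n + 4)*factorial(n + 2) − (0) = -2**(n + 1)*(n + 1)*(n + 4)*factorial(n + 2).

S(n) = -2**(n + 1)*(n + 1)*(n + 4)*factorial(n + 2)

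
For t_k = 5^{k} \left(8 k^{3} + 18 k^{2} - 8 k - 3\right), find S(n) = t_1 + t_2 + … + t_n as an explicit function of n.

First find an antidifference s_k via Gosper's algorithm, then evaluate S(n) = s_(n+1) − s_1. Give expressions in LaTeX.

Ratio r(k) = 5*(8*k**3 + 42*k**2 + 52*k + 15)/(8*k**3 + 18*k**2 - 8*k - 3).
Gosper form: A/B · C(k+1)/C(k) with A=5, B=1, C=k**3 + 9*k**2/4 - k - 3/8.
Need (5)·f(k+1) − (1)·f(k) = k**3 + 9*k**2/4 - k - 3/8.
Degrees (0,0,3) ⇒ d ≤ 3.
Solving with deg f ≤ 3: f(k) = (k - 1)*(k + 1)*(2*k - 3)/8.
R(k) = B(k−1)·f(k)/C(k) = (k - 1)*(k + 1)*(2*k - 3)/((4*k + 1)*(2*k**2 + 4*k - 3)); s_k = R·t_k = 5**k*(2*k**3 - 3*k**2 - 2*k + 3).
s_(k+1) − s_k = 5**k*(8*k**3 + 18*k**2 - 8*k - 3) = t_k.
Evaluate: s_(n+1) = 5**(n + 1)*n*(2*n**2 + 3*n - 2); subtract s_(1) = 0 ⇒ S(n) = 5**(n + 1)*n*(2*n**2 + 3*n - 2).

S(n) = 5^{n + 1} n \left(2 n^{2} + 3 n - 2\right)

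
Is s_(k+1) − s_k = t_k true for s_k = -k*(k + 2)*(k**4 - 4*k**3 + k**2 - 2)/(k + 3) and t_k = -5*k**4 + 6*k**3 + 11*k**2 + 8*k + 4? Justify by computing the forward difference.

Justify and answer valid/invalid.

s_(k+1) = -(k + 1)*(k + 3)*((k + 1)**4 - 4*(k + 1)**3 + (k + 1)**2 - 2)/(k + 4)
s_(k+1) − s_k = (-5*k**6 - 25*k**5 + 6*k**4 + 127*k**3 + 151*k**2 + 98*k + 36)/(k**2 + 7*k + 12)
(s_(k+1) − s_k) − t_k = (4*k**5 + 13*k**4 - 30*k**3 - 41*k**2 - 26*k - 12)/(k**2 + 7*k + 12)

Invalid: residual (4*k**5 + 13*k**4 - 30*k**3 - 41*k**2 - 26*k - 12)/(k**2 + 7*k + 12) ≠ 0.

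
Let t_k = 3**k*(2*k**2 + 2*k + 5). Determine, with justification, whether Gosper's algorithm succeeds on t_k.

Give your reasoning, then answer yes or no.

Yes. s_k = 3**k*(k**2 - 2*k + 4).

Compute t_(k+1)/t_k: get 3*(2*k**2 + 6*k + 9)/(2*k**2 + 2*k + 5).
Take A(k)=3, B(k)=1, C(k)=k**2 + k + 5/2.
f must satisfy (3)·f(k+1) − (1)·f(k) = k**2 + k + 5/2.
deg f ≤ 2 (via 0,0,2).
Coefficient equations give f(k) = (k**2 - 2*k + 4)/2.
So s_k = (B(k−1)f/C)·t_k = ((k**2 - 2*k + 4)/(2*k**2 + 2*k + 5))·t_k = 3**k*(k**2 - 2*k + 4).
Verify: 3**k*(2*k**2 + 2*k + 5) matches t_k.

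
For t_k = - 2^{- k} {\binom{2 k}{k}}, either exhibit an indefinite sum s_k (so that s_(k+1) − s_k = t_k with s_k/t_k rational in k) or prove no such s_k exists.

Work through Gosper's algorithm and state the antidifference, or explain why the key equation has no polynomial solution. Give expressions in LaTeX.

r(k) = (2*k + 1)/(k + 1) after simplifying.
Factor: A=2*k + 1; B=k + 1; C=1.
Solve (2*k + 1)·f(k+1) − (k)·f(k) = 1.
From deg A=1, deg B=1, deg C=0: d=-1.
Negative degree bound (-1): no f exists, t_k not Gosper-summable.

none — t_k is not Gosper-summable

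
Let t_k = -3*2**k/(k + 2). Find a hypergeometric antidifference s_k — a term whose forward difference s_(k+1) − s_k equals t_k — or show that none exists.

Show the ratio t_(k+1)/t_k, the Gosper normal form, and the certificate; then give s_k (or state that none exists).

The ratio is 2*(k + 2)/(k + 3).
Factor: A=2*k + 4; B=k + 3; C=1.
Set up (2*k + 4)·f(k+1) − (k + 2)·f(k) − (1) = 0.
deg f ≤ -1 (via 1,1,0).
deg f ≤ -1 is impossible — no certificate.

none — t_k is not Gosper-summable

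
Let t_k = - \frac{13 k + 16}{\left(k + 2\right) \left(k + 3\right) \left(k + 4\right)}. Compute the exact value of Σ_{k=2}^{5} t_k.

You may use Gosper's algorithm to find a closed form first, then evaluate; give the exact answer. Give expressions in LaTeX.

r(k) = (k + 2)*(13*k + 29)/((k + 5)*(13*k + 16)) after simplifying.
Gosper form: A/B · C(k+1)/C(k) with A=k + 2, B=k + 5, C=k + 16/13.
Set up (k + 2)·f(k+1) − (k + 4)·f(k) − (k + 16/13) = 0.
From deg A=1, deg B=1, deg C=1: d=2.
A polynomial solution: f(k) = k*(7*k + 9)/26.
Then R = B(k−1)f/C = k*(k + 4)*(7*k + 9)/(2*(13*k + 16)), so s_k = R(k)·t_k = k*(-7*k - 9)/(2*(k + 2)*(k + 3)).
Check: Δs_k = (-13*k - 16)/(k**3 + 9*k**2 + 26*k + 24). ✓
Evaluate s at k=6 and k=2: -17/8 and -23/20; difference -39/40.

Σ = -39/40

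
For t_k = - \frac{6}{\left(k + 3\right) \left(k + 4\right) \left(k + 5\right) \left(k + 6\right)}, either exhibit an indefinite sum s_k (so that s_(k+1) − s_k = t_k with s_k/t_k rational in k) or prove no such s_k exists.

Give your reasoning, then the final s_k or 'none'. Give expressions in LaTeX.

s_k = \frac{k \left(- k^{2} - 12 k - 47\right)}{30 \left(k + 3\right) \left(k + 4\right) \left(k + 5\right)}

r(k) = (k + 3)/(k + 7) after simplifying.
A = k + 3, B = k + 7, C = 1.
Set up (k + 3)·f(k+1) − (k + 6)·f(k) − (1) = 0.
d = 3 from the (1,1,0) case.
Match coefficients ⇒ f(k) = k*(k**2 + 12*k + 47)/180.
Certificate R = B(k−1)f/C = k*(k + 6)*(k**2 + 12*k + 47)/180 gives s_k = k*(-k**2 - 12*k - 47)/(30*(k + 3)*(k + 4)*(k + 5)).
Δs = -6/(k**4 + 18*k**3 + 119*k**2 + 342*k + 360), as required.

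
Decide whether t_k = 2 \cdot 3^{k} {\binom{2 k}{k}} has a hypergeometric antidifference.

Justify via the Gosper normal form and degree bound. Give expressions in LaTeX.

The ratio is 6*(2*k + 1)/(k + 1).
A = 12*k + 6, B = k + 1, C = 1.
Solve (12*k + 6)·f(k+1) − (k)·f(k) = 1.
Bound: deg f ≤ -1.
Negative degree bound (-1): no f exists, t_k not Gosper-summable.

No — negative degree bound, so no certificate f.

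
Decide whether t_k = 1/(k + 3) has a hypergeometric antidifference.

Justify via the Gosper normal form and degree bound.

Ratio r(k) = (k + 3)/(k + 4).
Normal form (A,B,C) = (k + 3, k + 4, 1).
Set up (k + 3)·f(k+1) − (k + 3)·f(k) − (1) = 0.
Degrees (1,1,0) ⇒ d ≤ 0.
Write f(k) = c0. Then LHS − RHS = -1, requiring -1 = 0: contradictory. No certificate.

No — t_k has no hypergeometric antidifference.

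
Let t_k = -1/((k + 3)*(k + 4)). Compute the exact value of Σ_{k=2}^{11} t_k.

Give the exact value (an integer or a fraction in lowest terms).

Σ = -2/15

Compute t_(k+1)/t_k: get (k + 3)/(k + 5).
Factor: A=k + 3; B=k + 5; C=1.
f must satisfy (k + 3)·f(k+1) − (k + 4)·f(k) = 1.
From deg A=1, deg B=1, deg C=0: d=1.
Solving with deg f ≤ 1: f(k) = k/3.
Certificate R = B(k−1)f/C = k*(k + 4)/3 gives s_k = -k/(3*k + 9).
Δs = -1/(k**2 + 7*k + 12), as required.
Sum = s_(12) − s_(2); s_(12) = -4/15, s_(2) = -2/15 ⇒ -2/15.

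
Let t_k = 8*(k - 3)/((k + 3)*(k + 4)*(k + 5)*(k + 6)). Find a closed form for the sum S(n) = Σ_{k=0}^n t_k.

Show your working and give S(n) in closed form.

Step 1: r(k) = (k - 2)*(k + 3)/((k - 3)*(k + 7)).
Normal form (A,B,C) = (k + 3, k + 7, k - 3).
Set up (k + 3)·f(k+1) − (k + 6)·f(k) − (k - 3) = 0.
Bound: deg f ≤ 3.
Match coefficients ⇒ f(k) = -k*(k**2 + 12*k + 107)/120.
Then R = B(k−1)f/C = -k*(k + 6)*(k**2 + 12*k + 107)/(120*(k - 3)), so s_k = R(k)·t_k = k*(-k**2 - 12*k - 107)/(15*(k + 3)*(k + 4)*(k + 5)).
s_(k+1) − s_k = 8*(k - 3)/(k**4 + 18*k**3 + 119*k**2 + 342*k + 360) = t_k.
Evaluate: s_(n+1) = (-n**3 - 15*n**2 - 134*n - 120)/(15*(n**3 + 15*n**2 + 74*n + 120)); subtract s_(0) = 0 ⇒ S(n) = (-n**3 - 15*n**2 - 134*n - 120)/(15*(n**3 + 15*n**2 + 74*n + 120)).

S(n) = (-n**3 - 15*n**2 - 134*n - 120)/(15*(n**3 + 15*n**2 + 74*n + 120))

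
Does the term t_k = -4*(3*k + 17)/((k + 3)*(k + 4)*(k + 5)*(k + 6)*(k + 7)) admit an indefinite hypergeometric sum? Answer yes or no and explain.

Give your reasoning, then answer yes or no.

Compute t_(k+1)/t_k: get (k + 3)*(3*k + 20)/((k + 8)*(3*k + 17)).
Normal form (A,B,C) = (k + 3, k + 8, k + 17/3).
Key eq: (k + 3)·f(k+1) = (k + 7)·f(k) + (k + 17/3).
d = 4 from the (1,1,1) case.
Match coefficients ⇒ f(k) = k*(k + 5)*(k**2 + 13*k + 54)/216.
So s_k = (B(k−1)f/C)·t_k = (k*(k + 5)*(k + 7)*(k**2 + 13*k + 54)/(72*(3*k + 17)))·t_k = k*(-k**2 - 13*k - 54)/(18*(k**3 + 13*k**2 + 54*k + 72)).
s_(k+1) − s_k = 4*(-3*k - 17)/(k**5 + 25*k**4 + 245*k**3 + 1175*k**2 + 2754*k + 2520) = t_k.

Yes. s_k = k*(-k**2 - 13*k - 54)/(18*(k**3 + 13*k**2 + 54*k + 72)).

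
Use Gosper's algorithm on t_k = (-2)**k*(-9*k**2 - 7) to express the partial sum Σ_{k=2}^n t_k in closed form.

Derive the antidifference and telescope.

S(n) = -6*(-2)**n*n**2 - 4*(-2)**n*n - 4*(-2)**n - 28

r(k) = 2*(-9*(k + 1)**2 - 7)/(9*k**2 + 7) after simplifying.
Gosper form: A/B · C(k+1)/C(k) with A=-2, B=1, C=k**2 + 7/9.
f must satisfy (-2)·f(k+1) − (1)·f(k) = k**2 + 7/9.
deg f ≤ 2 (via 0,0,2).
Match coefficients ⇒ f(k) = -(3*k**2 - 4*k + 3)/9.
Certificate R = B(k−1)f/C = -(3*k**2 - 4*k + 3)/(9*k**2 + 7) gives s_k = (-2)**k*(3*k**2 - 4*k + 3).
Check: Δs_k = (-2)**k*(-9*k**2 - 7). ✓
s_(n+1) = (-2)**(n + 1)*(3*n**2 + 2*n + 2) and s_(2) = 28, so S(n) = -6*(-2)**n*n**2 - 4*(-2)**n*n - 4*(-2)**n - 28.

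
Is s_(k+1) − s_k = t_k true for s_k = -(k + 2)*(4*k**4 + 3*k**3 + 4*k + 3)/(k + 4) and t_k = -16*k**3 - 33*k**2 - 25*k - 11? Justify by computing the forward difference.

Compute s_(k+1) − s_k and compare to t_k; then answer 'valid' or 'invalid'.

Invalid: residual 2*(12*k**4 + 94*k**3 + 157*k**2 + 107*k + 41)/(k**2 + 9*k + 20) ≠ 0.

s_(k+1) = -(k + 3)*(4*k + 4*(k + 1)**4 + 3*(k + 1)**3 + 7)/(k + 5)
s_(k+1) − s_k = (-16*k**5 - 153*k**4 - 454*k**3 - 582*k**2 - 385*k - 138)/(k**2 + 9*k + 20)
(s_(k+1) − s_k) − t_k = 2*(12*k**4 + 94*k**3 + 157*k**2 + 107*k + 41)/(k**2 + 9*k + 20)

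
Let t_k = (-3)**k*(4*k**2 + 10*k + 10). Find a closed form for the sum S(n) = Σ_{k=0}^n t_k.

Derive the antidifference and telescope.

S(n) = -(-3)**(n + 1)*n**2 + (-3)**(n + 2)*n + (-3)**(n + 2) + 1

t_(k+1)/t_k = 3*(-2*k**2 - 9*k - 12)/(2*k**2 + 5*k + 5).
A = -3, B = 1, C = k**2 + 5*k/2 + 5/2.
f must satisfy (-3)·f(k+1) − (1)·f(k) = k**2 + 5*k/2 + 5/2.
deg f ≤ 2 (via 0,0,2).
A polynomial solution: f(k) = -(k**2 + k + 1)/4.
Get s_k = R·t_k = (-3)**k*(-k**2 - k - 1) with R(k) = B(k−1)f(k)/C(k) = -(k**2 + k + 1)/(2*(2*k**2 + 5*k + 5)).
Verify: (-3)**k*(4*k**2 + 10*k + 10) matches t_k.
Evaluate: s_(n+1) = 3*(-3)**n*(n**2 + 3*n + 3); subtract s_(0) = -1 ⇒ S(n) = -(-3)**(n + 1)*n**2 + (-3)**(n + 2)*n + (-3)**(n + 2) + 1.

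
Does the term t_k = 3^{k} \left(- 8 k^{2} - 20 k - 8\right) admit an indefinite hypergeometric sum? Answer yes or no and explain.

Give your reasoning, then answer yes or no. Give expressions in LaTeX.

Yes. s_k = 3^{k} \left(- 4 k^{2} + 2 k - 1\right).

r(k) = 3*(2*k**2 + 9*k + 9)/(2*k**2 + 5*k + 2) after simplifying.
Factor: A=3; B=1; C=k**2 + 5*k/2 + 1.
Solve (3)·f(k+1) − (1)·f(k) = k**2 + 5*k/2 + 1.
From deg A=0, deg B=0, deg C=2: d=2.
Coefficient equations give f(k) = (4*k**2 - 2*k + 1)/8.
So s_k = (B(k−1)f/C)·t_k = ((4*k**2 - 2*k + 1)/(4*(k + 2)*(2*k + 1)))·t_k = 3**k*(-4*k**2 + 2*k - 1).
Check: Δs_k = 3**k*(-8*k**2 - 20*k - 8). ✓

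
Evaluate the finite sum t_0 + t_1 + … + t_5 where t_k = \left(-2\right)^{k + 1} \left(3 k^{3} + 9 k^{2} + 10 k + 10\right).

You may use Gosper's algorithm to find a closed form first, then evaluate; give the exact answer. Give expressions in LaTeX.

Σ = 32508

The ratio is 2*(-3*k**3 - 18*k**2 - 37*k - 32)/(3*k**3 + 9*k**2 + 10*k + 10).
Gosper form: A/B · C(k+1)/C(k) with A=-2, B=1, C=k**3 + 3*k**2 + 10*k/3 + 10/3.
Set up (-2)·f(k+1) − (1)·f(k) − (k**3 + 3*k**2 + 10*k/3 + 10/3) = 0.
deg f ≤ 3 (via 0,0,3).
Match coefficients ⇒ f(k) = -(k**3 + k**2 + 2)/3.
Then R = B(k−1)f/C = -(k**3 + k**2 + 2)/(3*k**3 + 9*k**2 + 10*k + 10), so s_k = R(k)·t_k = 2*(-2)**k*(k**3 + k**2 + 2).
Δs = (-2)**(k + 1)*(3*k**3 + 9*k**2 + 10*k + 10), as required.
Σ_(k=0)^(5) t_k = s_(6) − s_(0) = 32512 − (4) = 32508.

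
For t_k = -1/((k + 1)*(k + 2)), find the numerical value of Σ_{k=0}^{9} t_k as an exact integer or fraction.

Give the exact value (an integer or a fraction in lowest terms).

Σ = -10/11

r(k) = (k + 1)/(k + 3) after simplifying.
A = k + 1, B = k + 3, C = 1.
Key eq: (k + 1)·f(k+1) = (k + 2)·f(k) + (1).
From deg A=1, deg B=1, deg C=0: d=1.
Solving with deg f ≤ 1: f(k) = k.
Get s_k = R·t_k = -k/(k + 1) with R(k) = B(k−1)f(k)/C(k) = k*(k + 2).
Δs = -1/(k**2 + 3*k + 2), as required.
Sum = s_(10) − s_(0); s_(10) = -10/11, s_(0) = 0 ⇒ -10/11.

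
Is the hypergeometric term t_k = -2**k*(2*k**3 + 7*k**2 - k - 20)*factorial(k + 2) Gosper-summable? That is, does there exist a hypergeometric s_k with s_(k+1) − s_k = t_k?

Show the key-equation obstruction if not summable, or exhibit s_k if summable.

t_(k+1)/t_k = 2*(2*k**4 + 19*k**3 + 58*k**2 + 45*k - 36)/(2*k**3 + 7*k**2 - k - 20).
So A=2*k + 6 and B=1, with C=k**3 + 7*k**2/2 - k/2 - 10.
Key eq: (2*k + 6)·f(k+1) = (1)·f(k) + (k**3 + 7*k**2/2 - k/2 - 10).
From deg A=1, deg B=0, deg C=3: d=2.
Coefficient equations give f(k) = (k**2 - k - 4)/2.
Certificate R = B(k−1)f/C = (k**2 - k - 4)/(2*k**3 + 7*k**2 - k - 20) gives s_k = 2**k*(-k**2 + k + 4)*factorial(k + 2).
Δs = -2**k*(2*k**3 + 7*k**2 - k - 20)*factorial(k + 2), as required.

Yes. s_k = 2**k*(-k**2 + k + 4)*factorial(k + 2).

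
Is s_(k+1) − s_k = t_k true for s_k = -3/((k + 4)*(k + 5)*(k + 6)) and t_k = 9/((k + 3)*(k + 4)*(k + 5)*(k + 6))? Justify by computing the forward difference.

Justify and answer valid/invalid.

s_(k+1) = -3/((k + 5)*(k + 6)*(k + 7))
s_(k+1) − s_k = 9/((k + 4)*(k + 5)*(k + 6)*(k + 7))
(s_(k+1) − s_k) − t_k = -36/((k + 3)*(k + 4)*(k + 5)*(k + 6)*(k + 7))

Invalid: residual -36/(k**5 + 25*k**4 + 245*k**3 + 1175*k**2 + 2754*k + 2520) ≠ 0.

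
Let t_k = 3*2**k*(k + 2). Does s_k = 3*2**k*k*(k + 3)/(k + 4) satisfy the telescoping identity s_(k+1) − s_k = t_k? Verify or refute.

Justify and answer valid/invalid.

Invalid: residual 3*2**k*(-k**2 - 5*k - 8)/(k**2 + 9*k + 20) ≠ 0.

s_(k+1) = 6*2**k*(k + 1)*(k + 4)/(k + 5)
s_(k+1) − s_k = 3*2**k*(k**3 + 10*k**2 + 33*k + 32)/(k**2 + 9*k + 20)
(s_(k+1) − s_k) − t_k = 3*2**k*(-k**2 - 5*k - 8)/(k**2 + 9*k + 20)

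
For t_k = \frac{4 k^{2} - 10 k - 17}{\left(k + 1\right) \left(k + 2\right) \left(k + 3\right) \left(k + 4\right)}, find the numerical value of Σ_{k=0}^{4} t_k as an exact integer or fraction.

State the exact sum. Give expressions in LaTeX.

Step 1: r(k) = (k + 1)*(10*k - 4*(k + 1)**2 + 27)/((k + 5)*(-4*k**2 + 10*k + 17)).
Factor: A=k + 1; B=k + 5; C=k**2 - 5*k/2 - 17/4.
f must satisfy (k + 1)·f(k+1) − (k + 4)·f(k) = k**2 - 5*k/2 - 17/4.
Bound: deg f ≤ 3.
Solve for f: f(k) = -k*(2*k**2 + 24*k + 25)/12 (degree 3 ≤ 3).
So s_k = (B(k−1)f/C)·t_k = (-k*(k + 4)*(2*k**2 + 24*k + 25)/(3*(4*k**2 - 10*k - 17)))·t_k = k*(-2*k**2 - 24*k - 25)/(3*(k + 1)*(k + 2)*(k + 3)).
s_(k+1) − s_k = (4*k**2 - 10*k - 17)/(k**4 + 10*k**3 + 35*k**2 + 50*k + 24) = t_k.
Sum = s_(5) − s_(0); s_(5) = -325/336, s_(0) = 0 ⇒ -325/336.

Σ = -325/336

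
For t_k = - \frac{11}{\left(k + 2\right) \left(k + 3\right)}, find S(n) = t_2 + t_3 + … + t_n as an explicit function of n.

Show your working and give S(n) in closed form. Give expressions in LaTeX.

S(n) = \frac{11 \left(1 - n\right)}{4 \left(n + 3\right)}

Compute t_(k+1)/t_k: get (k + 2)/(k + 4).
Take A(k)=k + 2, B(k)=k + 4, C(k)=1.
Need (k + 2)·f(k+1) − (k + 3)·f(k) = 1.
From deg A=1, deg B=1, deg C=0: d=1.
Coefficient equations give f(k) = k/2.
So s_k = (B(k−1)f/C)·t_k = (k*(k + 3)/2)·t_k = -11*k/(2*k + 4).
Verify: -11/(k**2 + 5*k + 6) matches t_k.
Telescope: S(n) = s_(n+1) − s_(2) = 11*(-n - 1)/(2*(n + 3)) − (-11/4) = 11*(1 - n)/(4*(n + 3)).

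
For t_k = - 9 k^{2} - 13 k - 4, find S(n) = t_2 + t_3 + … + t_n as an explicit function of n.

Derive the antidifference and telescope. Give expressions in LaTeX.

r(k) = (9*k**2 + 31*k + 26)/(9*k**2 + 13*k + 4) after simplifying.
A = 1, B = 1, C = k**2 + 13*k/9 + 4/9.
Key eq: (1)·f(k+1) = (1)·f(k) + (k**2 + 13*k/9 + 4/9).
d = 3 from the (0,0,2) case.
A polynomial solution: f(k) = k*(k + 1)*(3*k - 1)/9.
Certificate R = B(k−1)f/C = k*(3*k - 1)/(9*k + 4) gives s_k = k*(-3*k**2 - 2*k + 1).
Δs = -9*k**2 - 13*k - 4, as required.
Σ_(k=2)^n t_k = s_(n+1) − s_(2) = (-3*n**3 - 11*n**2 - 12*n - 4) − (-30), i.e. -3*n**3 - 11*n**2 - 12*n + 26.

S(n) = - 3 n^{3} - 11 n^{2} - 12 n + 26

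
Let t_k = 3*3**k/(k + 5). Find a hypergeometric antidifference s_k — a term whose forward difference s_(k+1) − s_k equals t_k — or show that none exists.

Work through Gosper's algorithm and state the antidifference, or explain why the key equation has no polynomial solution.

Compute t_(k+1)/t_k: get 3*(k + 5)/(k + 6).
Gosper form: A/B · C(k+1)/C(k) with A=3*k + 15, B=k + 6, C=1.
Set up (3*k + 15)·f(k+1) − (k + 5)·f(k) − (1) = 0.
d = -1 from the (1,1,0) case.
Bound -1 < 0, so the key equation has no polynomial solution.

none — t_k is not Gosper-summable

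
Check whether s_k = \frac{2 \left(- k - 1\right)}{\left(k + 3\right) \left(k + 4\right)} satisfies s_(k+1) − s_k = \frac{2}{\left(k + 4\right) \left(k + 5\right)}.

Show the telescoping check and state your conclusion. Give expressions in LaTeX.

Invalid: residual - \frac{8}{k^{3} + 12 k^{2} + 47 k + 60} ≠ 0.

s_(k+1) = 2*(-k - 2)/((k + 4)*(k + 5))
s_(k+1) − s_k = 2*(k - 1)/(k**3 + 12*k**2 + 47*k + 60)
(s_(k+1) − s_k) − t_k = -8/(k**3 + 12*k**2 + 47*k + 60)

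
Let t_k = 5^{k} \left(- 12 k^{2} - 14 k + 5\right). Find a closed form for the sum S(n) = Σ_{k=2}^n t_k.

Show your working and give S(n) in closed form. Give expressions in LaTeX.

S(n) = - 15 \cdot 5^{n} n^{2} - 10 \cdot 5^{n} n + 5 \cdot 5^{n} + 100

The ratio is 5*(12*k**2 + 38*k + 21)/(12*k**2 + 14*k - 5).
A = 5, B = 1, C = k**2 + 7*k/6 - 5/12.
Solve (5)·f(k+1) − (1)·f(k) = k**2 + 7*k/6 - 5/12.
d = 2 from the (0,0,2) case.
A polynomial solution: f(k) = k*(3*k - 4)/12.
Get s_k = R·t_k = 5**k*k*(4 - 3*k) with R(k) = B(k−1)f(k)/C(k) = k*(3*k - 4)/(12*k**2 + 14*k - 5).
Verify: 5**k*(-12*k**2 - 14*k + 5) matches t_k.
Evaluate: s_(n+1) = 5**(n + 1)*(-3*n**2 - 2*n + 1); subtract s_(2) = -100 ⇒ S(n) = -15*5**n*n**2 - 10*5**n*n + 5*5**n + 100.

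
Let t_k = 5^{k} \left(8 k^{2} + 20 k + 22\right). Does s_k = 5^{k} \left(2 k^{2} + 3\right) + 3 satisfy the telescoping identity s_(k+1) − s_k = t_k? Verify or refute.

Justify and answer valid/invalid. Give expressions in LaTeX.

s_(k+1) = 5**(k + 1)*(2*(k + 1)**2 + 3) + 3
s_(k+1) − s_k = 5**k*(8*k**2 + 20*k + 22)
(s_(k+1) − s_k) − t_k = 0

Valid — Δs_k = t_k.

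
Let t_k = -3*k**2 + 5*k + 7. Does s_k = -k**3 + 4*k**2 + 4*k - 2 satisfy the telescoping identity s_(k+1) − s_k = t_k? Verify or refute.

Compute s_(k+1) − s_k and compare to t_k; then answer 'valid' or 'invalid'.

Valid — Δs_k = t_k.

s_(k+1) = -k**3 + k**2 + 9*k + 5
s_(k+1) − s_k = -3*k**2 + 5*k + 7
(s_(k+1) − s_k) − t_k = 0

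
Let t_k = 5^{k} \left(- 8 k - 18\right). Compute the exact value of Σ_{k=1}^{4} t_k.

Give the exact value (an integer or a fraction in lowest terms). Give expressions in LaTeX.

Ratio r(k) = 5*(4*k + 13)/(4*k + 9).
Gosper form: A/B · C(k+1)/C(k) with A=5, B=1, C=k + 9/4.
f must satisfy (5)·f(k+1) − (1)·f(k) = k + 9/4.
From deg A=0, deg B=0, deg C=1: d=1.
Coefficient equations give f(k) = (k + 1)/4.
Get s_k = R·t_k = -2*5**k*(k + 1) with R(k) = B(k−1)f(k)/C(k) = (k + 1)/(4*k + 9).
s_(k+1) − s_k = 5**k*(-8*k - 18) = t_k.
Telescoping: Σ = s_(5) − s_(1) = -37500 − (-20) = -37480.

Σ = -37480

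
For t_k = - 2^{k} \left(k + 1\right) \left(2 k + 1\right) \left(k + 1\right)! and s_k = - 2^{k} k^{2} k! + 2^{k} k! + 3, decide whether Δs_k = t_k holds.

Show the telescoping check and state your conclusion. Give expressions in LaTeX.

Valid: the claim telescopes to t_k.

s_(k+1) = -2*2**k*k**3*factorial(k) - 6*2**k*k**2*factorial(k) - 4*2**k*k*factorial(k) + 3
s_(k+1) − s_k = -2**k*(k + 1)*(2*k + 1)*factorial(k + 1)
(s_(k+1) − s_k) − t_k = 0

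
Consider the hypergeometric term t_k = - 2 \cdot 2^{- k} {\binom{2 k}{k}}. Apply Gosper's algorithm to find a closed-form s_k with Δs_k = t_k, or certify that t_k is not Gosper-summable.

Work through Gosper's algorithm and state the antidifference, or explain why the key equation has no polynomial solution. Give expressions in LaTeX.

Compute t_(k+1)/t_k: get (2*k + 1)/(k + 1).
Normal form (A,B,C) = (2*k + 1, k + 1, 1).
Solve (2*k + 1)·f(k+1) − (k)·f(k) = 1.
d = -1 from the (1,1,0) case.
deg f ≤ -1 is impossible — no certificate.

no hypergeometric antidifference exists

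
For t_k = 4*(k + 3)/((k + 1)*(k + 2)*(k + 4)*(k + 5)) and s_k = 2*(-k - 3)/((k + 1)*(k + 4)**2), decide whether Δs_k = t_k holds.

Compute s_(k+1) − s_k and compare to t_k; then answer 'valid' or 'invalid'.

Invalid: residual 2*(-3*k**2 - 21*k - 34)/(k**6 + 21*k**5 + 177*k**4 + 759*k**3 + 1722*k**2 + 1920*k + 800) ≠ 0.

s_(k+1) = 2*(-k - 4)/((k + 2)*(k + 5)**2)
s_(k+1) − s_k = 2*(2*k**3 + 21*k**2 + 73*k + 86)/(k**6 + 21*k**5 + 177*k**4 + 759*k**3 + 1722*k**2 + 1920*k + 800)
(s_(k+1) − s_k) − t_k = 2*(-3*k**2 - 21*k - 34)/(k**6 + 21*k**5 + 177*k**4 + 759*k**3 + 1722*k**2 + 1920*k + 800)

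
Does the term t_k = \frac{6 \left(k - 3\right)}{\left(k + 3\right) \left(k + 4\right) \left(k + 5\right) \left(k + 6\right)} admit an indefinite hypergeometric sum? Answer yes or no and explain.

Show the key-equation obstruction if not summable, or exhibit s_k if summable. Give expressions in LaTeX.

Yes. s_k = \frac{k \left(- k^{2} - 12 k - 107\right)}{20 \left(k + 3\right) \left(k + 4\right) \left(k + 5\right)}.

The ratio is (k - 2)*(k + 3)/((k - 3)*(k + 7)).
A = k + 3, B = k + 7, C = k - 3.
Key eq: (k + 3)·f(k+1) = (k + 6)·f(k) + (k - 3).
Degrees (1,1,1) ⇒ d ≤ 3.
Match coefficients ⇒ f(k) = -k*(k**2 + 12*k + 107)/120.
Get s_k = R·t_k = k*(-k**2 - 12*k - 107)/(20*(k + 3)*(k + 4)*(k + 5)) with R(k) = B(k−1)f(k)/C(k) = -k*(k + 6)*(k**2 + 12*k + 107)/(120*(k - 3)).
Verify: 6*(k - 3)/(k**4 + 18*k**3 + 119*k**2 + 342*k + 360) matches t_k.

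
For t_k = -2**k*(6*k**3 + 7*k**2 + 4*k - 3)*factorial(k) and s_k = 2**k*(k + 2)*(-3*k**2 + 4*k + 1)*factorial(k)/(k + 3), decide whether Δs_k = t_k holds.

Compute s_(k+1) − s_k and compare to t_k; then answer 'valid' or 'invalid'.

Invalid: residual 2**k*(6*k**4 + 25*k**3 + 22*k**2 + 13*k - 8)*factorial(k)/((k + 3)*(k + 4)) ≠ 0.

s_(k+1) = -2**(k + 1)*(k + 3)*(3*k**2 + 2*k - 2)*factorial(k + 1)/(k + 4)
s_(k+1) − s_k = -2**k*(6*k**5 + 43*k**4 + 100*k**3 + 87*k**2 + 14*k - 28)*factorial(k)/((k + 3)*(k + 4))
(s_(k+1) − s_k) − t_k = 2**k*(6*k**4 + 25*k**3 + 22*k**2 + 13*k - 8)*factorial(k)/((k + 3)*(k + 4))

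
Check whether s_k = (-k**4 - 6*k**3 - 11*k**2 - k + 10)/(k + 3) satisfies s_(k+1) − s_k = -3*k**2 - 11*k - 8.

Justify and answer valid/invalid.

s_(k+1) = (-k**4 - 10*k**3 - 35*k**2 - 45*k - 9)/(k + 4)
s_(k+1) − s_k = (-3*k**4 - 30*k**3 - 105*k**2 - 150*k - 67)/(k**2 + 7*k + 12)
(s_(k+1) − s_k) − t_k = (2*k**3 + 16*k**2 + 38*k + 29)/(k**2 + 7*k + 12)

Invalid: residual (2*k**3 + 16*k**2 + 38*k + 29)/(k**2 + 7*k + 12) ≠ 0.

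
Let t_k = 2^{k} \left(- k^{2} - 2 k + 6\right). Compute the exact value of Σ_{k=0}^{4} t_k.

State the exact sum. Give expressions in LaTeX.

t_(k+1)/t_k = 2*(k**2 + 4*k - 3)/(k**2 + 2*k - 6).
Normal form (A,B,C) = (2, 1, k**2 + 2*k - 6).
Key eq: (2)·f(k+1) = (1)·f(k) + (k**2 + 2*k - 6).
From deg A=0, deg B=0, deg C=2: d=2.
Match coefficients ⇒ f(k) = k**2 - 2*k - 4.
Certificate R = B(k−1)f/C = (k**2 - 2*k - 4)/(k**2 + 2*k - 6) gives s_k = 2**k*(-k**2 + 2*k + 4).
Verify: 2**k*(-k**2 - 2*k + 6) matches t_k.
Σ_(k=0)^(4) t_k = s_(5) − s_(0) = -352 − (4) = -356.

Σ = -356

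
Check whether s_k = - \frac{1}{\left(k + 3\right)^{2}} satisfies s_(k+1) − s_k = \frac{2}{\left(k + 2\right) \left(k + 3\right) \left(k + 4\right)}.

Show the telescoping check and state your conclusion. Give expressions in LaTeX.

s_(k+1) = -1/(k + 4)**2
s_(k+1) − s_k = -1/(k + 4)**2 + (k + 3)**(-2)
(s_(k+1) − s_k) − t_k = (-3*k - 10)/(k**5 + 16*k**4 + 101*k**3 + 314*k**2 + 480*k + 288)

Invalid: residual \frac{- 3 k - 10}{k^{5} + 16 k^{4} + 101 k^{3} + 314 k^{2} + 480 k + 288} ≠ 0.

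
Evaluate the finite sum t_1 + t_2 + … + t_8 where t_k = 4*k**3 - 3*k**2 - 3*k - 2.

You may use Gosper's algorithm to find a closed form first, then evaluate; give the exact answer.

Σ = 4448

The ratio is (4*k**3 + 9*k**2 + 3*k - 4)/(4*k**3 - 3*k**2 - 3*k - 2).
Take A(k)=1, B(k)=1, C(k)=k**3 - 3*k**2/4 - 3*k/4 - 1/2.
Set up (1)·f(k+1) − (1)·f(k) − (k**3 - 3*k**2/4 - 3*k/4 - 1/2) = 0.
deg f ≤ 4 (via 0,0,3).
A polynomial solution: f(k) = k*(k**3 - 3*k**2 + k - 1)/4.
So s_k = (B(k−1)f/C)·t_k = (k*(k**3 - 3*k**2 + k - 1)/(4*k**3 - 3*k**2 - 3*k - 2))·t_k = k*(k**3 - 3*k**2 + k - 1).
s_(k+1) − s_k = 4*k**3 - 3*k**2 - 3*k - 2 = t_k.
Evaluate s at k=9 and k=1: 4446 and -2; difference 4448.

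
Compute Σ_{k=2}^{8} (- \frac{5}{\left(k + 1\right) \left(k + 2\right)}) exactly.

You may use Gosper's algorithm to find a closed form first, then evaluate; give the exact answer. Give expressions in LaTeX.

Σ = -7/6

Ratio r(k) = (k + 1)/(k + 3).
A = k + 1, B = k + 3, C = 1.
Key eq: (k + 1)·f(k+1) = (k + 2)·f(k) + (1).
deg f ≤ 1 (via 1,1,0).
Solve for f: f(k) = k (degree 1 ≤ 1).
R(k) = B(k−1)·f(k)/C(k) = k*(k + 2); s_k = R·t_k = -5*k/(k + 1).
Δs = -5/(k**2 + 3*k + 2), as required.
Sum = s_(9) − s_(2); s_(9) = -9/2, s_(2) = -10/3 ⇒ -7/6.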